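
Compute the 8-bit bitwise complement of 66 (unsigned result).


~0b1000010 = 0b10111101 = 189 (8-bit unsigned)

189


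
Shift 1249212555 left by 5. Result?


0b1001010011101010111100010001011 << 5 = 0b100101001110101011110001000101100000 = 39974801760

39974801760


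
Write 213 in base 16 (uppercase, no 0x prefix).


213 = D5 hex

D5


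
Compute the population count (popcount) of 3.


0b11 has 2 set bits

2


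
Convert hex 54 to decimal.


54 hex = 84 decimal

84


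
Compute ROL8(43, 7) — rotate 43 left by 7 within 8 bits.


Rotate 0b101011 left by 7 (8-bit) = 0b10010101 = 149

149


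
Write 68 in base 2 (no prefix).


68 = 1000100 in binary

1000100


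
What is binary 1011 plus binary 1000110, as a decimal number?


1011 + 1000110 = 1010001 = 81

81


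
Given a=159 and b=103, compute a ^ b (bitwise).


159 ^ 103 = 248

248


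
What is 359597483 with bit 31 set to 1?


359597483 | (1 << 31) = 359597483 | 2147483648 = 2507081131

2507081131


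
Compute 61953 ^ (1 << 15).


61953 ^ (1 << 15) = 61953 ^ 32768 = 29185

29185


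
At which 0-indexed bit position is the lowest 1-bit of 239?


0b11101111. Lowest set bit at position 0

0


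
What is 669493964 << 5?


0b100111111001111010101011001100 << 5 = 0b10011111100111101010101100110000000 = 21423806848

21423806848


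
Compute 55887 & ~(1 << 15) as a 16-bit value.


55887 & ~(1 << 15) = 23119

23119


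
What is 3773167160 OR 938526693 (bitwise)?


0b11100000111001011111011000111000 | 0b110111111100001100011111100101 = 0b11110111111101011111011111111101 = 4160092157

4160092157


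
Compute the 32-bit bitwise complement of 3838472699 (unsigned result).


~0b11100100110010100111000111111011 = 0b11011001101011000111000000100 = 456494596 (32-bit unsigned)

456494596


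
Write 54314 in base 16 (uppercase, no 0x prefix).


54314 = D42A hex

D42A


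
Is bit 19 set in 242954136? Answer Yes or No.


0b1110011110110010111110011000, bit 19 = 1. Yes

Yes


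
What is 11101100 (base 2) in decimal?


11101100 in decimal = 236

236


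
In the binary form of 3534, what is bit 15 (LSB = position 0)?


0b110111001110, position 15 = 0

0


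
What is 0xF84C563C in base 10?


F84C563C hex = 4165752380 decimal

4165752380


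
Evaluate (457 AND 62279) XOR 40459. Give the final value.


Step 1: 457 & 62279 = 321
Step 2: 321 ^ 40459 = 40778

40778


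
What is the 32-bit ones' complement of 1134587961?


1134587961 ^ 4294967295 = 3160379334

3160379334


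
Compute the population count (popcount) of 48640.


0b1011111000000000 has 6 set bits

6


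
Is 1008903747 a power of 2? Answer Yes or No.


0b111100001000101010011001000011. Multiple bits set => No

No


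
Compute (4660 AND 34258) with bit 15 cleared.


Step 1: 4660 & 34258 = 16
Step 2: 16 & ~(1 << 15) = 16

16


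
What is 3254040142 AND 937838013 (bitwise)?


0b11000001111101001011011001001110 & 0b110111111001100100010110111101 = 0b1111001000000010000001100 = 31720460

31720460


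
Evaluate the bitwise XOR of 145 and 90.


0b10010001 ^ 0b1011010 = 0b11001011 = 203

203


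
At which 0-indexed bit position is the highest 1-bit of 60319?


0b1110101110011111. Highest set bit at position 15

15


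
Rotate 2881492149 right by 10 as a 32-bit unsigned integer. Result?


Rotate 0b10101011110000000001010010110101 right by 10 (32-bit) = 0b101101011010101111000000000101 = 761982981

761982981


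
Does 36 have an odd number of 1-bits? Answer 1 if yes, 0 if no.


0b100100 has 2 ones => parity 0

0


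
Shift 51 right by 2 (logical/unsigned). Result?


0b110011 >> 2 = 0b1100 = 12

12


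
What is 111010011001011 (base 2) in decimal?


111010011001011 in decimal = 29899

29899


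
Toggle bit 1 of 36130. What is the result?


36130 ^ (1 << 1) = 36130 ^ 2 = 36128

36128


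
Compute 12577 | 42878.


0b11000100100001 | 0b1010011101111110 = 0b1011011101111111 = 46975

46975


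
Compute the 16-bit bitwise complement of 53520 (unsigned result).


~0b1101000100010000 = 0b10111011101111 = 12015 (16-bit unsigned)

12015


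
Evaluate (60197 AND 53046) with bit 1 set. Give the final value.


Step 1: 60197 & 53046 = 52004
Step 2: 52004 | (1 << 1) = 52004 | 2 = 52006

52006


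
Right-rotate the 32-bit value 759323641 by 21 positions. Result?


Rotate 0b101101010000100101101111111001 right by 21 (32-bit) = 0b10010110111111100100101101010 = 316655978

316655978


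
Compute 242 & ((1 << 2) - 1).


242 & 3 = 2

2


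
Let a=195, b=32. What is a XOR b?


195 ^ 32 = 227

227


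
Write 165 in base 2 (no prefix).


165 = 10100101 in binary

10100101


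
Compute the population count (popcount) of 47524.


0b1011100110100100 has 8 set bits

8


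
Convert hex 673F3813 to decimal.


673F3813 hex = 1732196371 decimal

1732196371


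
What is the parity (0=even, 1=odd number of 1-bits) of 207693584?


0b1100011000010010011100010000 has 10 ones => parity 0

0


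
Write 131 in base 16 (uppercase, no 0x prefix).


131 = 83 hex

83


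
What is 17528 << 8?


0b100010001111000 << 8 = 0b10001000111100000000000 = 4487168

4487168


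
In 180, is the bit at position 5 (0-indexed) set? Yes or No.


0b10110100, bit 5 = 1. Yes

Yes


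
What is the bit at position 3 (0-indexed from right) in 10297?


0b10100000111001, position 3 = 1

1


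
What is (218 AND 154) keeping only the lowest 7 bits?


Step 1: 218 & 154 = 154
Step 2: 154 & 127 = 26

26


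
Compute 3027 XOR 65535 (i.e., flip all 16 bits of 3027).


3027 ^ 65535 = 62508

62508


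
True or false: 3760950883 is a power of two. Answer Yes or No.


0b11100000001010111000111001100011. Multiple bits set => No

No


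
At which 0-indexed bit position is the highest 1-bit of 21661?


0b101010010011101. Highest set bit at position 14

14


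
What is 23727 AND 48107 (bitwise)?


0b101110010101111 & 0b1011101111101011 = 0b1100010101011 = 6315

6315


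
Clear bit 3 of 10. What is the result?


10 & ~(1 << 3) = 2

2


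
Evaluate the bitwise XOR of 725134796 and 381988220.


0b101011001110001010110111001100 ^ 0b10110110001001010110101111100 = 0b111101111111000000000010110000 = 1039925424

1039925424


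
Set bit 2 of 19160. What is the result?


19160 | (1 << 2) = 19160 | 4 = 19164

19164


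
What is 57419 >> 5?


0b1110000001001011 >> 5 = 0b11100000010 = 1794

1794


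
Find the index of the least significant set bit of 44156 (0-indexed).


0b1010110001111100. Lowest set bit at position 2

2


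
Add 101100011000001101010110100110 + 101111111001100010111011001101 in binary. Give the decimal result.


101100011000001101010110100110 + 101111111001100010111011001101 = 1011100010001110000010001110011 = 1548158067

1548158067


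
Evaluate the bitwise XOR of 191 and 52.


0b10111111 ^ 0b110100 = 0b10001011 = 139

139


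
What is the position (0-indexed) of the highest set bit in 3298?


0b110011100010. Highest set bit at position 11

11


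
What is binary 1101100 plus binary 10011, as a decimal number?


1101100 + 10011 = 1111111 = 127

127


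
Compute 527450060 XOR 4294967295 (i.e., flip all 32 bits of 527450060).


527450060 ^ 4294967295 = 3767517235

3767517235


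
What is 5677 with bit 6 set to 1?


5677 | (1 << 6) = 5677 | 64 = 5741

5741


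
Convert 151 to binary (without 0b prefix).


151 = 10010111 in binary

10010111


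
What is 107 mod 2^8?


107 & 255 = 107

107


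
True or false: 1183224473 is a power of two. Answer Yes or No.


0b1000110100001101001001010011001. Multiple bits set => No

No


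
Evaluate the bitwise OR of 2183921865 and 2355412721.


0b10000010001011000000000011001001 | 0b10001100011001001011111011110001 = 0b10001110011011001011111011111001 = 2389491449

2389491449


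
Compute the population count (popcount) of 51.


0b110011 has 4 set bits

4


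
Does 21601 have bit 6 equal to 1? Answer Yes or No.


0b101010001100001, bit 6 = 1. Yes

Yes


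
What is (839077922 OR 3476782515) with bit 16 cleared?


Step 1: 839077922 | 3476782515 = 4282088883
Step 2: 4282088883 & ~(1 << 16) = 4282023347

4282023347


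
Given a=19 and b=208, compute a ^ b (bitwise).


19 ^ 208 = 195

195


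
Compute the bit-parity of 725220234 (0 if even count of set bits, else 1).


0b101011001110011111101110001010 has 18 ones => parity 0

0


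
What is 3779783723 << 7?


0b11100001010010101110110000101011 << 7 = 0b111000010100101011101100001010110000000 = 483812316544

483812316544


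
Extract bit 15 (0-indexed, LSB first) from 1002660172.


0b111011110000110110000101001100, position 15 = 0

0


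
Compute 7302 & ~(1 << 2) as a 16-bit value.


7302 & ~(1 << 2) = 7298

7298


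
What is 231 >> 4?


0b11100111 >> 4 = 0b1110 = 14

14


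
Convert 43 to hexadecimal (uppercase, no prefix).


43 = 2B hex

2B


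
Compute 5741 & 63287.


0b1011001101101 & 0b1111011100110111 = 0b1011000100101 = 5669

5669


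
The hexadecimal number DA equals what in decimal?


DA hex = 218 decimal

218


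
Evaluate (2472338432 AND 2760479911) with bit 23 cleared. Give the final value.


Step 1: 2472338432 & 2760479911 = 2148041728
Step 2: 2148041728 & ~(1 << 23) = 2148041728

2148041728


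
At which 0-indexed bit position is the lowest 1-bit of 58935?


0b1110011000110111. Lowest set bit at position 0

0


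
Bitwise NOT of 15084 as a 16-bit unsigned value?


~0b11101011101100 = 0b1100010100010011 = 50451 (16-bit unsigned)

50451


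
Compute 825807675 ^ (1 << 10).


825807675 ^ (1 << 10) = 825807675 ^ 1024 = 825808699

825808699


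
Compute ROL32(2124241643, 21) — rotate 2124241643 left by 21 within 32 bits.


Rotate 0b1111110100111010101101011101011 left by 21 (32-bit) = 0b1011101011011111101001110101011 = 1567609771

1567609771


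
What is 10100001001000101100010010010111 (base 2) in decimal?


10100001001000101100010010010111 in decimal = 2703410327

2703410327


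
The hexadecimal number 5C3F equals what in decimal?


5C3F hex = 23615 decimal

23615


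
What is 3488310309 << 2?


0b11001111111010110110010000100101 << 2 = 0b1100111111101011011001000010010100 = 13953241236

13953241236


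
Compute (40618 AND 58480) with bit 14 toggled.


Step 1: 40618 & 58480 = 33824
Step 2: 33824 ^ (1 << 14) = 33824 ^ 16384 = 50208

50208


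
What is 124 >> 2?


0b1111100 >> 2 = 0b11111 = 31

31


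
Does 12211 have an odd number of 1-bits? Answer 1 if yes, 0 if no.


0b10111110110011 has 10 ones => parity 0

0


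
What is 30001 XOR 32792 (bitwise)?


0b111010100110001 ^ 0b1000000000011000 = 0b1111010100101001 = 62761

62761


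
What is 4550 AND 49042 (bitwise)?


0b1000111000110 & 0b1011111110010010 = 0b1000110000010 = 4482

4482


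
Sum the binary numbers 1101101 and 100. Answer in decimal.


1101101 + 100 = 1110001 = 113

113


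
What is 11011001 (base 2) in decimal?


11011001 in decimal = 217

217


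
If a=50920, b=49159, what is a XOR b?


50920 ^ 49159 = 1775

1775


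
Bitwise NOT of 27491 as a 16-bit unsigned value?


~0b110101101100011 = 0b1001010010011100 = 38044 (16-bit unsigned)

38044


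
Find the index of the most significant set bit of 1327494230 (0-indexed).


0b1001111000111111111010001010110. Highest set bit at position 30

30


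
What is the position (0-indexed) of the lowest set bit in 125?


0b1111101. Lowest set bit at position 0

0


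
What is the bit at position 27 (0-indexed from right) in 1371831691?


0b1010001110001000111110110001011, position 27 = 0

0


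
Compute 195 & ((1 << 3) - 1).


195 & 7 = 3

3


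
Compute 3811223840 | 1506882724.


0b11100011001010101010100100100000 | 0b1011001110100010011010010100100 = 0b11111011111110111011110110100100 = 4227579300

4227579300


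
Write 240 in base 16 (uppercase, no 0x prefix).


240 = F0 hex

F0


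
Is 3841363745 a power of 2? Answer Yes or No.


0b11100100111101101000111100100001. Multiple bits set => No

No


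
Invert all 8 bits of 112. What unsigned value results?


112 ^ 255 = 143

143


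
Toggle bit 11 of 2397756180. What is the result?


2397756180 ^ (1 << 11) = 2397756180 ^ 2048 = 2397754132

2397754132


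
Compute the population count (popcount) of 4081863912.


0b11110011010011000100110011101000 has 16 set bits

16


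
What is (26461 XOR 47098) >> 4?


Step 1: 26461 ^ 47098 = 53415
Step 2: 53415 >> 4 = 3338

3338


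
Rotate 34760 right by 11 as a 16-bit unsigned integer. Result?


Rotate 0b1000011111001000 right by 11 (16-bit) = 0b1111100100010000 = 63760

63760


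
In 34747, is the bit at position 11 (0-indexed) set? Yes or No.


0b1000011110111011, bit 11 = 0. No

No


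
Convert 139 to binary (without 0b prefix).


139 = 10001011 in binary

10001011


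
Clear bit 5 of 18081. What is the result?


18081 & ~(1 << 5) = 18049

18049


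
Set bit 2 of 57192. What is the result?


57192 | (1 << 2) = 57192 | 4 = 57196

57196


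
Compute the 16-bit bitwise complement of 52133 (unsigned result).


~0b1100101110100101 = 0b11010001011010 = 13402 (16-bit unsigned)

13402


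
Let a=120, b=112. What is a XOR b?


120 ^ 112 = 8

8


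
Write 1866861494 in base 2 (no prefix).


1866861494 = 1101111010001100000101110110110 in binary

1101111010001100000101110110110


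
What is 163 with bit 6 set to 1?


163 | (1 << 6) = 163 | 64 = 227

227


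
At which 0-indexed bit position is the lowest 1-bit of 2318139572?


0b10001010001011000000000010110100. Lowest set bit at position 2

2


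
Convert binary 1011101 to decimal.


1011101 in decimal = 93

93


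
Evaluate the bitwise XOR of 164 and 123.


0b10100100 ^ 0b1111011 = 0b11011111 = 223

223


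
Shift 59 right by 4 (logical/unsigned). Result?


0b111011 >> 4 = 0b11 = 3

3


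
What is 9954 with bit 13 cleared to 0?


9954 & ~(1 << 13) = 1762

1762


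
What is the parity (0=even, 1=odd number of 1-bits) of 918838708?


0b110110110001000101110110110100 has 16 ones => parity 0

0


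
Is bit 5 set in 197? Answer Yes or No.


0b11000101, bit 5 = 0. No

No


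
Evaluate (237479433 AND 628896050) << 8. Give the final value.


Step 1: 237479433 & 628896050 = 69476352
Step 2: 69476352 << 8 = 17785946112

17785946112


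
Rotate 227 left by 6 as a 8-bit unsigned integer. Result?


Rotate 0b11100011 left by 6 (8-bit) = 0b11111000 = 248

248


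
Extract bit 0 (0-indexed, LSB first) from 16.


0b10000, position 0 = 0

0


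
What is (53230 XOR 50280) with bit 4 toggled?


Step 1: 53230 ^ 50280 = 2950
Step 2: 2950 ^ (1 << 4) = 2950 ^ 16 = 2966

2966


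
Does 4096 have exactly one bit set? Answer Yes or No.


0b1000000000000. Only one bit set => Yes

Yes


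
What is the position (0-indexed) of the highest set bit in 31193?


0b111100111011001. Highest set bit at position 14

14


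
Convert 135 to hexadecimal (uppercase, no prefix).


135 = 87 hex

87


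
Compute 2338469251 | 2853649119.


0b10001011011000100011010110000011 | 0b10101010000101110011101011011111 = 0b10101011011101110011111111011111 = 2876719071

2876719071


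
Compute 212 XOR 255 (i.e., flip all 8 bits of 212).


212 ^ 255 = 43

43


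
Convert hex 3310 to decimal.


3310 hex = 13072 decimal

13072


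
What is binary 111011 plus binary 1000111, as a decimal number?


111011 + 1000111 = 10000010 = 130

130


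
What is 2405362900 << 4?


0b10001111010111101110110011010100 << 4 = 0b100011110101111011101100110101000000 = 38485806400

38485806400


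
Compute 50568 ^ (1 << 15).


50568 ^ (1 << 15) = 50568 ^ 32768 = 17800

17800


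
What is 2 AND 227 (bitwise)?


0b10 & 0b11100011 = 0b10 = 2

2


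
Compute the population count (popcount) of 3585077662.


0b11010101101011111111000110011110 has 21 set bits

21


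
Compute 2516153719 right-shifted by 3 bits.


0b10010101111110010111010101110111 >> 3 = 0b10010101111110010111010101110 = 314519214

314519214


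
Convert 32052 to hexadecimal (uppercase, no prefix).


32052 = 7D34 hex

7D34


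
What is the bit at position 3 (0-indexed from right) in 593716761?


0b100011011000110110011000011001, position 3 = 1

1


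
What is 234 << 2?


0b11101010 << 2 = 0b1110101000 = 936

936


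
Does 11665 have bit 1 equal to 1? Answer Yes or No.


0b10110110010001, bit 1 = 0. No

No


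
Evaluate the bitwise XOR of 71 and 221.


0b1000111 ^ 0b11011101 = 0b10011010 = 154

154


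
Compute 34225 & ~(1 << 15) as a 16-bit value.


34225 & ~(1 << 15) = 1457

1457


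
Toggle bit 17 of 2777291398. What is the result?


2777291398 ^ (1 << 17) = 2777291398 ^ 131072 = 2777160326

2777160326


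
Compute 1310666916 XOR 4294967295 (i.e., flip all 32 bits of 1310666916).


1310666916 ^ 4294967295 = 2984300379

2984300379


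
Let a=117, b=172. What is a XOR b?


117 ^ 172 = 217

217


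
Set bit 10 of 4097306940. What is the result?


4097306940 | (1 << 10) = 4097306940 | 1024 = 4097307964

4097307964


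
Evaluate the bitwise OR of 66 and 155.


0b1000010 | 0b10011011 = 0b11011011 = 219

219


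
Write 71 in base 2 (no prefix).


71 = 1000111 in binary

1000111


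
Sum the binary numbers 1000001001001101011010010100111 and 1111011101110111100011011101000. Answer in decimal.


1000001001001101011010010100111 + 1111011101110111100011011101000 = 10111100111000100111101110001111 = 3168959375

3168959375


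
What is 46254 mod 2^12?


46254 & 4095 = 1198

1198


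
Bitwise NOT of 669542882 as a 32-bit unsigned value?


~0b100111111010000110100111100010 = 0b11011000000101111001011000011101 = 3625424413 (32-bit unsigned)

3625424413


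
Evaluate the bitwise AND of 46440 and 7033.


0b1011010101101000 & 0b1101101111001 = 0b1000101101000 = 4456

4456


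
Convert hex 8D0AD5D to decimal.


8D0AD5D hex = 147893597 decimal

147893597


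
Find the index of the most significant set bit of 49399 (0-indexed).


0b1100000011110111. Highest set bit at position 15

15


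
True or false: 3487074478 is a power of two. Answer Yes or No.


0b11001111110110001000100010101110. Multiple bits set => No

No


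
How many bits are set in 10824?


0b10101001001000 has 5 set bits

5


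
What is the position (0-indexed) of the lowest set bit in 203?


0b11001011. Lowest set bit at position 0

0


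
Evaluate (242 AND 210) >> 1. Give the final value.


Step 1: 242 & 210 = 210
Step 2: 210 >> 1 = 105

105


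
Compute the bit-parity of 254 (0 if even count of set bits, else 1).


0b11111110 has 7 ones => parity 1

1


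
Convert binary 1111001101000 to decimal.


1111001101000 in decimal = 7784

7784


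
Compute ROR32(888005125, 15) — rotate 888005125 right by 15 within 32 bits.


Rotate 0b110100111011011110001000000101 right by 15 (32-bit) = 0b11000100000010100110100111011011 = 3289016795

3289016795


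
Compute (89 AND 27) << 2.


Step 1: 89 & 27 = 25
Step 2: 25 << 2 = 100

100


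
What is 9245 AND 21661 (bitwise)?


0b10010000011101 & 0b101010010011101 = 0b10000011101 = 1053

1053


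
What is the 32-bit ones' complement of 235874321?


235874321 ^ 4294967295 = 4059092974

4059092974


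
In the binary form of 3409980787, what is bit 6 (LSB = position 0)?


0b11001011010000000010110101110011, position 6 = 1

1


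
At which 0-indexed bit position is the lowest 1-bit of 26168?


0b110011000111000. Lowest set bit at position 3

3


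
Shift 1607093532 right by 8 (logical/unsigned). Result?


0b1011111110010100100110100011100 >> 8 = 0b10111111100101001001101 = 6277709

6277709


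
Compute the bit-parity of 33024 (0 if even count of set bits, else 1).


0b1000000100000000 has 2 ones => parity 0

0


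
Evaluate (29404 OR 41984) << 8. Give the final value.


Step 1: 29404 | 41984 = 63196
Step 2: 63196 << 8 = 16178176

16178176


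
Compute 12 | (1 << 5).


12 | (1 << 5) = 12 | 32 = 44

44


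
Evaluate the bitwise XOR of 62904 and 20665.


0b1111010110111000 ^ 0b101000010111001 = 0b1010010100000001 = 42241

42241


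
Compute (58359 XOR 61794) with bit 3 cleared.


Step 1: 58359 ^ 61794 = 4757
Step 2: 4757 & ~(1 << 3) = 4757

4757


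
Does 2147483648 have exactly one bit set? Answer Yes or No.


0b10000000000000000000000000000000. Only one bit set => Yes

Yes


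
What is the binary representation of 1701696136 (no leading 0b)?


1701696136 = 1100101011011011101001010001000 in binary

1100101011011011101001010001000


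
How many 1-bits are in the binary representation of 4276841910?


0b11111110111010110110110110110110 has 23 set bits

23


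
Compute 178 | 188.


0b10110010 | 0b10111100 = 0b10111110 = 190

190


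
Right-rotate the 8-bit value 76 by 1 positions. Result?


Rotate 0b1001100 right by 1 (8-bit) = 0b100110 = 38

38


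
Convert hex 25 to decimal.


25 hex = 37 decimal

37


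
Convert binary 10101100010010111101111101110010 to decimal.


10101100010010111101111101110010 in decimal = 2890653554

2890653554


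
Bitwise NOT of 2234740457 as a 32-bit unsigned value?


~0b10000101001100110110111011101001 = 0b1111010110011001001000100010110 = 2060226838 (32-bit unsigned)

2060226838


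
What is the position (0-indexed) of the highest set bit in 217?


0b11011001. Highest set bit at position 7

7


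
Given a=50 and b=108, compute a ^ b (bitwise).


50 ^ 108 = 94

94


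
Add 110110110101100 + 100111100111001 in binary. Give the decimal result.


110110110101100 + 100111100111001 = 1011110011100101 = 48357

48357


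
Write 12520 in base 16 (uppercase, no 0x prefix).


12520 = 30E8 hex

30E8


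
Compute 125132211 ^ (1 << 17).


125132211 ^ (1 << 17) = 125132211 ^ 131072 = 125263283

125263283


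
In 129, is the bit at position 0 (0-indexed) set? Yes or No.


0b10000001, bit 0 = 1. Yes

Yes


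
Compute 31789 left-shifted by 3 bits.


0b111110000101101 << 3 = 0b111110000101101000 = 254312

254312


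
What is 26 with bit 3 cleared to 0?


26 & ~(1 << 3) = 18

18


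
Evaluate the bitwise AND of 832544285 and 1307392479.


0b110001100111111001111000011101 & 0b1001101111011010011100111011111 = 0b1100011010001100000011101 = 26023965

26023965


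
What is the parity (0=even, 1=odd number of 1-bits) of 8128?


0b1111111000000 has 7 ones => parity 1

1


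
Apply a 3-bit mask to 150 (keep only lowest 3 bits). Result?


150 & 7 = 6

6


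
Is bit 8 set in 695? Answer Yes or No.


0b1010110111, bit 8 = 0. No

No


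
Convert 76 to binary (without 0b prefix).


76 = 1001100 in binary

1001100


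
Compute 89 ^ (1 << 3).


89 ^ (1 << 3) = 89 ^ 8 = 81

81


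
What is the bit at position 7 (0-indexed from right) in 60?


0b111100, position 7 = 0

0


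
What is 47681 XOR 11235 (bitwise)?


0b1011101001000001 ^ 0b10101111100011 = 0b1001000110100010 = 37282

37282


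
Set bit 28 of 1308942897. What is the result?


1308942897 | (1 << 28) = 1308942897 | 268435456 = 1577378353

1577378353


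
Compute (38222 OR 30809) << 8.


Step 1: 38222 | 30809 = 64863
Step 2: 64863 << 8 = 16604928

16604928


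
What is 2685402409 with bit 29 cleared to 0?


2685402409 & ~(1 << 29) = 2148531497

2148531497


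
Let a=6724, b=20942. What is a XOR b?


6724 ^ 20942 = 19338

19338


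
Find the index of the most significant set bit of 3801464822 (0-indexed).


0b11100010100101011011111111110110. Highest set bit at position 31

31


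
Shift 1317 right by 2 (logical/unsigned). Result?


0b10100100101 >> 2 = 0b101001001 = 329

329


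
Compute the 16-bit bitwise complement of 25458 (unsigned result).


~0b110001101110010 = 0b1001110010001101 = 40077 (16-bit unsigned)

40077


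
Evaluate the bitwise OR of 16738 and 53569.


0b100000101100010 | 0b1101000101000001 = 0b1101000101100011 = 53603

53603


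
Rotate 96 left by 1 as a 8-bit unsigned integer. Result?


Rotate 0b1100000 left by 1 (8-bit) = 0b11000000 = 192

192


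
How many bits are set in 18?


0b10010 has 2 set bits

2


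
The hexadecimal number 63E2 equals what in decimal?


63E2 hex = 25570 decimal

25570


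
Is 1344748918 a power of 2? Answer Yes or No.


0b1010000001001110011110101110110. Multiple bits set => No

No


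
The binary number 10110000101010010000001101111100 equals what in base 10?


10110000101010010000001101111100 in decimal = 2963866492

2963866492


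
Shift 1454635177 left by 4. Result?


0b1010110101100111111100010101001 << 4 = 0b10101101011001111111000101010010000 = 23274162832

23274162832


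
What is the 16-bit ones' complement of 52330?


52330 ^ 65535 = 13205

13205


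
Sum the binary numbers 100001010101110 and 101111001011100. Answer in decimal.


100001010101110 + 101111001011100 = 1010000100001010 = 41226

41226


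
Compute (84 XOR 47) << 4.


Step 1: 84 ^ 47 = 123
Step 2: 123 << 4 = 1968

1968


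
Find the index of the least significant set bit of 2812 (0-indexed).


0b101011111100. Lowest set bit at position 2

2


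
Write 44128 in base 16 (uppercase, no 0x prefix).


44128 = AC60 hex

AC60


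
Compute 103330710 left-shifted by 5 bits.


0b110001010001011001110010110 << 5 = 0b11000101000101100111001011000000 = 3306582720

3306582720


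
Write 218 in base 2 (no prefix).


218 = 11011010 in binary

11011010


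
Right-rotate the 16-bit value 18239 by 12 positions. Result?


Rotate 0b100011100111111 right by 12 (16-bit) = 0b111001111110100 = 29684

29684


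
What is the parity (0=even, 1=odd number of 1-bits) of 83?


0b1010011 has 4 ones => parity 0

0


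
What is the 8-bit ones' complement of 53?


53 ^ 255 = 202

202


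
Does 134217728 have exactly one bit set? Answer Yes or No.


0b1000000000000000000000000000. Only one bit set => Yes

Yes


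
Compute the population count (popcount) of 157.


0b10011101 has 5 set bits

5


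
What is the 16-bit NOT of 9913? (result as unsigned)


~0b10011010111001 = 0b1101100101000110 = 55622 (16-bit unsigned)

55622


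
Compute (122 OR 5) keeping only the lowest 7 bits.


Step 1: 122 | 5 = 127
Step 2: 127 & 127 = 127

127


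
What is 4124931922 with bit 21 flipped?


4124931922 ^ (1 << 21) = 4124931922 ^ 2097152 = 4127029074

4127029074


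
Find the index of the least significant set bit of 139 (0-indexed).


0b10001011. Lowest set bit at position 0

0


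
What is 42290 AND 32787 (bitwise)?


0b1010010100110010 & 0b1000000000010011 = 0b1000000000010010 = 32786

32786


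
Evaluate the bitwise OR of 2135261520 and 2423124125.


0b1111111010001011000000101010000 | 0b10010000011011011111000010011101 = 0b11111111011011011111000111011101 = 4285395421

4285395421


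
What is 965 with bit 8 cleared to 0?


965 & ~(1 << 8) = 709

709


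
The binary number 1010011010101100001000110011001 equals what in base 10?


1010011010101100001000110011001 in decimal = 1398149529

1398149529


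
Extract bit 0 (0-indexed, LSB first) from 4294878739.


0b11111111111111101010011000010011, position 0 = 1

1


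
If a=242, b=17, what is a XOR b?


242 ^ 17 = 227

227


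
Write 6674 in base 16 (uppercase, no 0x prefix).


6674 = 1A12 hex

1A12


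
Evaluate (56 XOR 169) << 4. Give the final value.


Step 1: 56 ^ 169 = 145
Step 2: 145 << 4 = 2320

2320


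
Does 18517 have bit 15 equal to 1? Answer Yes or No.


0b100100001010101, bit 15 = 0. No

No


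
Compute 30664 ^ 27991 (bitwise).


0b111011111001000 ^ 0b110110101010111 = 0b1101010011111 = 6815

6815


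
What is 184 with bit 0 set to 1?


184 | (1 << 0) = 184 | 1 = 185

185


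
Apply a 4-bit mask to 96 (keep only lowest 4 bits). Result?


96 & 15 = 0

0


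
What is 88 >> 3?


0b1011000 >> 3 = 0b1011 = 11

11


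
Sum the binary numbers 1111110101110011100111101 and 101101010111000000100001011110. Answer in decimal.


1111110101110011100111101 + 101101010111000000100001011110 = 101111010101101110111110011011 = 794226587

794226587


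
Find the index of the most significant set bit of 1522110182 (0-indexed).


0b1011010101110011000111011100110. Highest set bit at position 30

30


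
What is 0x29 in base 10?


29 hex = 41 decimal

41


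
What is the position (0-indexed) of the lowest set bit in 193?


0b11000001. Lowest set bit at position 0

0


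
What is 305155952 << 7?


0b10010001100000100111101110000 << 7 = 0b100100011000001001111011100000000000 = 39059961856

39059961856


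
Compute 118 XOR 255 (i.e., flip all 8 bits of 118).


118 ^ 255 = 137

137


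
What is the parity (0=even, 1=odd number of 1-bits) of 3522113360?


0b11010001111011110010111101010000 has 18 ones => parity 0

0


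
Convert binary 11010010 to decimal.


11010010 in decimal = 210

210


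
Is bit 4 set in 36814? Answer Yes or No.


0b1000111111001110, bit 4 = 0. No

No


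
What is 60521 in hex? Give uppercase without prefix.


60521 = EC69 hex

EC69


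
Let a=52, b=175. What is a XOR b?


52 ^ 175 = 155

155


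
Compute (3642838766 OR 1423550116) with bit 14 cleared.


Step 1: 3642838766 | 1423550116 = 3724144366
Step 2: 3724144366 & ~(1 << 14) = 3724127982

3724127982


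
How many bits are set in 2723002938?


0b10100010010011011011101000111010 has 16 set bits

16


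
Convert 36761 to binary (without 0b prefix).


36761 = 1000111110011001 in binary

1000111110011001


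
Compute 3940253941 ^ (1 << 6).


3940253941 ^ (1 << 6) = 3940253941 ^ 64 = 3940253877

3940253877


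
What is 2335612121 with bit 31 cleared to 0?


2335612121 & ~(1 << 31) = 188128473

188128473


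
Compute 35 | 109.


0b100011 | 0b1101101 = 0b1101111 = 111

111


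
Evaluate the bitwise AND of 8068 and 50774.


0b1111110000100 & 0b1100011001010110 = 0b11000000100 = 1540

1540


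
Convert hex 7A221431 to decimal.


7A221431 hex = 2049053745 decimal

2049053745


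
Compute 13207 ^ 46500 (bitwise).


0b11001110010111 ^ 0b1011010110100100 = 0b1000011000110011 = 34355

34355


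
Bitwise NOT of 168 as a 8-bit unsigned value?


~0b10101000 = 0b1010111 = 87 (8-bit unsigned)

87


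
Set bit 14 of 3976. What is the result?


3976 | (1 << 14) = 3976 | 16384 = 20360

20360


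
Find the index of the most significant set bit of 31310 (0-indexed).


0b111101001001110. Highest set bit at position 14

14


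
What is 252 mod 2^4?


252 & 15 = 12

12


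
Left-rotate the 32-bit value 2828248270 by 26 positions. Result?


Rotate 0b10101000100100111010010011001110 left by 26 (32-bit) = 0b111010101000100100111010010011 = 983715475

983715475


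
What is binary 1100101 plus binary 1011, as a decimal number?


1100101 + 1011 = 1110000 = 112

112


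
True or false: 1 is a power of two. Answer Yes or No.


0b1. Only one bit set => Yes

Yes


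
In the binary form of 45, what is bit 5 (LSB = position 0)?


0b101101, position 5 = 1

1


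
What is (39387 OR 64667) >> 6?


Step 1: 39387 | 64667 = 64987
Step 2: 64987 >> 6 = 1015

1015


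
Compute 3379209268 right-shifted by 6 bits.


0b11001001011010101010010000110100 >> 6 = 0b11001001011010101010010000 = 52800144

52800144


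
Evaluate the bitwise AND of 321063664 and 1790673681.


0b10011001000110000101011110000 & 0b1101010101110111000001100010001 = 0b10001000110000001000010000 = 35848720

35848720


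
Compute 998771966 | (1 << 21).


998771966 | (1 << 21) = 998771966 | 2097152 = 1000869118

1000869118


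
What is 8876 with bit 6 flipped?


8876 ^ (1 << 6) = 8876 ^ 64 = 8940

8940


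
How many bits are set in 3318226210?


0b11000101110010000001110100100010 has 13 set bits

13


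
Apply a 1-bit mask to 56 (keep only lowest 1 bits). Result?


56 & 1 = 0

0


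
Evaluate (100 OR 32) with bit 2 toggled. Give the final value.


Step 1: 100 | 32 = 100
Step 2: 100 ^ (1 << 2) = 100 ^ 4 = 96

96


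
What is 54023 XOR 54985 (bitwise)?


0b1101001100000111 ^ 0b1101011011001001 = 0b10111001110 = 1486

1486


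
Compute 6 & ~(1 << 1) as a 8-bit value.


6 & ~(1 << 1) = 4

4


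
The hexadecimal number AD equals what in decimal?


AD hex = 173 decimal

173


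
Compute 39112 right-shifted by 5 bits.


0b1001100011001000 >> 5 = 0b10011000110 = 1222

1222


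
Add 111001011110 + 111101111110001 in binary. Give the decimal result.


111001011110 + 111101111110001 = 1000101001001111 = 35407

35407


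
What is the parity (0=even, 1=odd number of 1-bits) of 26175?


0b110011000111111 has 10 ones => parity 0

0


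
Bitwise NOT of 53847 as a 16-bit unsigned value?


~0b1101001001010111 = 0b10110110101000 = 11688 (16-bit unsigned)

11688


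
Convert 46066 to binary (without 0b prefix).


46066 = 1011001111110010 in binary

1011001111110010


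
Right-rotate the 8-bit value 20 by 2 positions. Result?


Rotate 0b10100 right by 2 (8-bit) = 0b101 = 5

5


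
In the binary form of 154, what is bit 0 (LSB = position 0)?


0b10011010, position 0 = 0

0


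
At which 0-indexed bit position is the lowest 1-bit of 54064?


0b1101001100110000. Lowest set bit at position 4

4


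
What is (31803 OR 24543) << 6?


Step 1: 31803 | 24543 = 32767
Step 2: 32767 << 6 = 2097088

2097088


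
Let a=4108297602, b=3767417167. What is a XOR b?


4108297602 ^ 3767417167 = 340892877

340892877


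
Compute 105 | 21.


0b1101001 | 0b10101 = 0b1111101 = 125

125


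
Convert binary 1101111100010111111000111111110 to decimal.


1101111100010111111000111111110 in decimal = 1871442430

1871442430


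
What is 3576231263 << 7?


0b11010101001010001111010101011111 << 7 = 0b110101010010100011110101010111110000000 = 457757601664

457757601664


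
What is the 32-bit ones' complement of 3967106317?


3967106317 ^ 4294967295 = 327860978

327860978


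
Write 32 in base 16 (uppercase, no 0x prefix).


32 = 20 hex

20


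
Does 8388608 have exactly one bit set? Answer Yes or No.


0b100000000000000000000000. Only one bit set => Yes

Yes


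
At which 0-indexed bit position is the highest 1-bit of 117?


0b1110101. Highest set bit at position 6

6


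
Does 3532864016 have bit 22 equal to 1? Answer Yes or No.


0b11010010100100110011101000010000, bit 22 = 0. No

No


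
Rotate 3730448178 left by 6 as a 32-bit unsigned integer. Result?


Rotate 0b11011110010110100001111100110010 left by 6 (32-bit) = 0b10010110100001111100110010110111 = 2525482167

2525482167


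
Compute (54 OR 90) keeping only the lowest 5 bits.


Step 1: 54 | 90 = 126
Step 2: 126 & 31 = 30

30


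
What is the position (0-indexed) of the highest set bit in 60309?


0b1110101110010101. Highest set bit at position 15

15


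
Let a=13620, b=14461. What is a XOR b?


13620 ^ 14461 = 3401

3401


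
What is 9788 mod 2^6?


9788 & 63 = 60

60


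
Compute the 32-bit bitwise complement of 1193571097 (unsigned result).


~0b1000111001001000111001100011001 = 0b10111000110110111000110011100110 = 3101396198 (32-bit unsigned)

3101396198


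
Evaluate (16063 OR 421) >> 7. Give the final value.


Step 1: 16063 | 421 = 16319
Step 2: 16319 >> 7 = 127

127


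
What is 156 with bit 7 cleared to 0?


156 & ~(1 << 7) = 28

28


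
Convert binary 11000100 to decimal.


11000100 in decimal = 196

196


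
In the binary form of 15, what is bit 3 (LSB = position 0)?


0b1111, position 3 = 1

1


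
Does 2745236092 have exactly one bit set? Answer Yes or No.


0b10100011101000001111101001111100. Multiple bits set => No

No


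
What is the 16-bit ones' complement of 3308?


3308 ^ 65535 = 62227

62227


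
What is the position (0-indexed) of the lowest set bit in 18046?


0b100011001111110. Lowest set bit at position 1

1


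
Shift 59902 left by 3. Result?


0b1110100111111110 << 3 = 0b1110100111111110000 = 479216

479216


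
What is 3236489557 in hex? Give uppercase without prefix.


3236489557 = C0E8E955 hex

C0E8E955


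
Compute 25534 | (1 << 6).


25534 | (1 << 6) = 25534 | 64 = 25598

25598


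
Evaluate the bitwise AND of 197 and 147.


0b11000101 & 0b10010011 = 0b10000001 = 129

129


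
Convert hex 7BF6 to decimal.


7BF6 hex = 31734 decimal

31734


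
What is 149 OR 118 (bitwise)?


0b10010101 | 0b1110110 = 0b11110111 = 247

247


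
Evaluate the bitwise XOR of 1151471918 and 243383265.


0b1000100101000100001000100101110 ^ 0b1110100000011011101111100001 = 0b1001010001000111010101011001111 = 1243851471

1243851471


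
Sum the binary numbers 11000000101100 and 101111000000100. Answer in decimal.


11000000101100 + 101111000000100 = 1000111000110000 = 36400

36400


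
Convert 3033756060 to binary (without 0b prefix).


3033756060 = 10110100110100110111000110011100 in binary

10110100110100110111000110011100


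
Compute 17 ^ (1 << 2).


17 ^ (1 << 2) = 17 ^ 4 = 21

21


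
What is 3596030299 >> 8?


0b11010110010101110001000101011011 >> 8 = 0b110101100101011100010001 = 14046993

14046993


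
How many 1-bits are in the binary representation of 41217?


0b1010000100000001 has 4 set bits

4


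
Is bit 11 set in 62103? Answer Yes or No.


0b1111001010010111, bit 11 = 0. No

No


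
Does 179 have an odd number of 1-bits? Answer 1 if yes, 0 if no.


0b10110011 has 5 ones => parity 1

1


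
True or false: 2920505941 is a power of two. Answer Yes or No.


0b10101110000100110110001001010101. Multiple bits set => No

No


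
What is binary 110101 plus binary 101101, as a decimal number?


110101 + 101101 = 1100010 = 98

98


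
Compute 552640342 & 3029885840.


0b100000111100001001111101010110 & 0b10110100100110000110001110010000 = 0b100000100100000000001100010000 = 546308880

546308880


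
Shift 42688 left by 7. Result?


0b1010011011000000 << 7 = 0b10100110110000000000000 = 5464064

5464064


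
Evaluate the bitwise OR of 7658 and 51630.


0b1110111101010 | 0b1100100110101110 = 0b1101110111101110 = 56814

56814


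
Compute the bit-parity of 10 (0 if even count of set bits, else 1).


0b1010 has 2 ones => parity 0

0
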